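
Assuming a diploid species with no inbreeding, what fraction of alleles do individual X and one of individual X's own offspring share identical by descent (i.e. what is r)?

0.5

Each parent–offspring link contributes a factor of 1/2, and independent paths through distinct common ancestors add.
One parent–offspring link: r = (1/2)^1 = 1/2.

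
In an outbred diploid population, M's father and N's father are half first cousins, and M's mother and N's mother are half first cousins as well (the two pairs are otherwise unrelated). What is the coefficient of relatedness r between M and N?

With two independent routes of shared ancestry, r is the sum of the two contributions.
M and N are related in two ways: half second cousins through their fathers (r = 1/64) and half second cousins through their mothers (r = 1/64).
r = 1/64 + 1/64 = 1/32 = 0.03125.

0.03125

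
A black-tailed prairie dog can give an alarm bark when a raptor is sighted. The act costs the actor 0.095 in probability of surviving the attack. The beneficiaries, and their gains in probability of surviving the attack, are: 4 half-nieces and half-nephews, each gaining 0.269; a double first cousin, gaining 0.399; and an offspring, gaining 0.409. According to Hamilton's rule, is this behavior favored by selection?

Yes

Hamilton's rule: the trait is favored when the sum of r·B over every recipient exceeds the actor's cost C.
r to a half-niece or half-nephew = 0.125 (half-aunt/uncle↔niece/nephew: one path of length 3: r = (1/2)^3 = 1/8).
r to a double first cousin = 0.25 (double first cousins share both grandparent pairs — four paths of length 4: r = 4·(1/2)^4 = 1/4).
r to an offspring = 1/2 (one parent–offspring link: r = (1/2)^1 = 1/2).
Summing one r·B term per recipient: 4·0.125·0.269 + 1·0.25·0.399 + 1·0.5·0.409 = 0.43875.
0.43875 > 0.095: the indirect benefit exceeds the cost.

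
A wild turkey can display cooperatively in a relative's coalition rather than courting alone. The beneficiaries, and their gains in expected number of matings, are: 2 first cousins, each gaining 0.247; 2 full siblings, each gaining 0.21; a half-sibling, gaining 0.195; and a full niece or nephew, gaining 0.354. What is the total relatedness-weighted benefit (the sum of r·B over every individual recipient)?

0.409

r to a first cousin = 1/8 (first cousins share one grandparent pair — two paths of length 4: r = 2·(1/2)^4 = 1/8).
r to a full sibling = 1/2 (full sibs share both parents — two paths of length 2: r = 2·(1/2)^2 = 1/2).
r to a half-sibling = 1/4 (half-sibs share one parent — one path of length 2: r = (1/2)^2 = 1/4).
r to a full niece or nephew = 1/4 (full aunt/uncle↔niece/nephew: two paths of length 3 through the shared grandparent pair: r = 2·(1/2)^3 = 1/4).
Summing one r·B term per recipient: 2·0.125·0.247 + 2·0.5·0.21 + 1·0.25·0.195 + 1·0.25·0.354 = 0.409.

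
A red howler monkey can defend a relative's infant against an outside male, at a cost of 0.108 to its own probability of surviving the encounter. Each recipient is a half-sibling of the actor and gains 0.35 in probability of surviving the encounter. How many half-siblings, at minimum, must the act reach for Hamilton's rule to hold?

r to a half-sibling = 0.25 (half-sibs share one parent — one path of length 2: r = (1/2)^2 = 1/4).
Hamilton's rule: n·r·B > C  ⇒  n > C/(r·B) = 0.108/(0.25·0.35) = 1.234.
The smallest integer exceeding 1.234 is 2.

2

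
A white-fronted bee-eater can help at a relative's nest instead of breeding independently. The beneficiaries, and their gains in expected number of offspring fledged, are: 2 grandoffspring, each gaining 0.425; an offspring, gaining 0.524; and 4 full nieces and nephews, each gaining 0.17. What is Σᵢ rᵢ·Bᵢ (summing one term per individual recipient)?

r to a grandoffspring = 0.25 (two parent–offspring links: r = (1/2)^2 = 1/4).
r to an offspring = 0.5 (one parent–offspring link: r = (1/2)^1 = 1/2).
r to a full niece or nephew = 1/4 (full aunt/uncle↔niece/nephew: two paths of length 3 through the shared grandparent pair: r = 2·(1/2)^3 = 1/4).
Summing one r·B term per recipient: 2·0.25·0.425 + 1·0.5·0.524 + 4·0.25·0.17 = 0.6445.

0.6445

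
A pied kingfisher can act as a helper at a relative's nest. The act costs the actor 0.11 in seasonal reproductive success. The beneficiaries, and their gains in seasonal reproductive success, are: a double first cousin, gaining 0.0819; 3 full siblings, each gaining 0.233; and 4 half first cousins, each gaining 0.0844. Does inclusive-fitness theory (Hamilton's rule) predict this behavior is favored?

Yes

Hamilton's rule: the trait is favored when the sum of r·B over every recipient exceeds the actor's cost C.
r to a double first cousin = 0.25 (double first cousins share both grandparent pairs — four paths of length 4: r = 4·(1/2)^4 = 1/4).
r to a full sibling = 1/2 (full sibs share both parents — two paths of length 2: r = 2·(1/2)^2 = 1/2).
r to a half first cousin = 1/16 (half first cousins share one grandparent — one path of length 4: r = (1/2)^4 = 1/16).
Summing one r·B term per recipient: 1·0.25·0.0819 + 3·0.5·0.233 + 4·0.0625·0.0844 = 0.391075.
0.391075 > 0.11: the indirect benefit exceeds the cost.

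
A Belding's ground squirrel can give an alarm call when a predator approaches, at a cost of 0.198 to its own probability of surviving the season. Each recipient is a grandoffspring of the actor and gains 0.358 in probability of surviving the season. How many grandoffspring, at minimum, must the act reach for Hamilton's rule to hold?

r to a grandoffspring = 1/4 (two parent–offspring links: r = (1/2)^2 = 1/4).
Hamilton's rule: n·r·B > C  ⇒  n > C/(r·B) = 0.198/(0.25·0.358) = 2.212.
The smallest integer exceeding 2.212 is 3.

3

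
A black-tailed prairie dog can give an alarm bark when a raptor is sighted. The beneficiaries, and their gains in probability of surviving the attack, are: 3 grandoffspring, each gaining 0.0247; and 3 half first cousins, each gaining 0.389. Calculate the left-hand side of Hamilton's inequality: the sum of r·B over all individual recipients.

r to a grandoffspring = 0.25 (two parent–offspring links: r = (1/2)^2 = 1/4).
r to a half first cousin = 1/16 (half first cousins share one grandparent — one path of length 4: r = (1/2)^4 = 1/16).
Summing one r·B term per recipient: 3·0.25·0.0247 + 3·0.0625·0.389 = 0.0914625.

0.0914625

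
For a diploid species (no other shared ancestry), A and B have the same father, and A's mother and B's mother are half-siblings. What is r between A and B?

0.3125

Relatedness sums over independent paths through distinct common ancestors.
A and B are related in two ways: half-sibs through their shared father (r = 1/4) and half first cousins through their mothers (r = 1/16).
r = 1/4 + 1/16 = 5/16 = 0.3125.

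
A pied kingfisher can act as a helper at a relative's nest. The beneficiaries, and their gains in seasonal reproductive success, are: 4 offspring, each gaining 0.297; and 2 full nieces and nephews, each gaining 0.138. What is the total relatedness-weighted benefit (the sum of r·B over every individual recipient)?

0.663

r to an offspring = 1/2 (one parent–offspring link: r = (1/2)^1 = 1/2).
r to a full niece or nephew = 0.25 (full aunt/uncle↔niece/nephew: two paths of length 3 through the shared grandparent pair: r = 2·(1/2)^3 = 1/4).
Summing one r·B term per recipient: 4·0.5·0.297 + 2·0.25·0.138 = 0.663.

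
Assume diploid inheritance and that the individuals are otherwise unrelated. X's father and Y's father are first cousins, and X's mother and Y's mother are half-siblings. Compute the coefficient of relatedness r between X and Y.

0.09375

Relatedness sums over independent paths through distinct common ancestors.
X and Y are related in two ways: second cousins through their fathers (r = 1/32) and half first cousins through their mothers (r = 1/16).
r = 1/32 + 1/16 = 3/32 = 0.09375.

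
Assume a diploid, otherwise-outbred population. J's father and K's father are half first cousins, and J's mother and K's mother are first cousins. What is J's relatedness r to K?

Relatedness sums over independent paths through distinct common ancestors.
J and K are related in two ways: half second cousins through their fathers (r = 1/64) and second cousins through their mothers (r = 1/32).
r = 1/64 + 1/32 = 0.046875.

0.046875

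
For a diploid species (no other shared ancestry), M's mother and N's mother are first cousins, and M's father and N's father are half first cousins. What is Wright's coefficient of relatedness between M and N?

0.046875

Independent pedigree routes through distinct common ancestors add.
M and N are related in two ways: second cousins through their mothers (r = 1/32) and half second cousins through their fathers (r = 1/64).
r = 1/32 + 1/64 = 3/64 = 0.046875.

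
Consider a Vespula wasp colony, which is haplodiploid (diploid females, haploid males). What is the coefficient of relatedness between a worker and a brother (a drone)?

Her haploid brother carries none of their father's genes and a random half of their mother's genome; that half matches the maternal half of her own genome with probability 1/2: r = 1/2 · 1/2 = 1/4.

0.25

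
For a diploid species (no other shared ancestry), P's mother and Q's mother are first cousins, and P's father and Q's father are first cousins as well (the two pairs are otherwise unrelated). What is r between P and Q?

With two independent routes of shared ancestry, r is the sum of the two contributions.
P and Q are related in two ways: second cousins through their mothers (r = 1/32) and second cousins through their fathers (r = 1/32).
r = 1/32 + 1/32 = 0.0625.

0.0625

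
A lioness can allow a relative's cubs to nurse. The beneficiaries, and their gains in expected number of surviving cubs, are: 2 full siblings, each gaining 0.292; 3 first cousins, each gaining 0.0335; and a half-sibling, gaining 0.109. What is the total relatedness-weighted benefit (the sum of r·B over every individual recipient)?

r to a full sibling = 1/2 (full sibs share both parents — two paths of length 2: r = 2·(1/2)^2 = 1/2).
r to a first cousin = 0.125 (first cousins share one grandparent pair — two paths of length 4: r = 2·(1/2)^4 = 1/8).
r to a half-sibling = 0.25 (half-sibs share one parent — one path of length 2: r = (1/2)^2 = 1/4).
Summing one r·B term per recipient: 2·0.5·0.292 + 3·0.125·0.0335 + 1·0.25·0.109 = 0.3318125.

0.3318125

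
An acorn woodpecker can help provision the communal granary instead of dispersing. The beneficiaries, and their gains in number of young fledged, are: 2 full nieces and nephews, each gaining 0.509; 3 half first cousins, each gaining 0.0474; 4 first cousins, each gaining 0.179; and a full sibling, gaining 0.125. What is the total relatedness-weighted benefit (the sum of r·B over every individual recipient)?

0.4153875

r to a full niece or nephew = 0.25 (full aunt/uncle↔niece/nephew: two paths of length 3 through the shared grandparent pair: r = 2·(1/2)^3 = 1/4).
r to a half first cousin = 0.0625 (half first cousins share one grandparent — one path of length 4: r = (1/2)^4 = 1/16).
r to a first cousin = 0.125 (first cousins share one grandparent pair — two paths of length 4: r = 2·(1/2)^4 = 1/8).
r to a full sibling = 0.5 (full sibs share both parents — two paths of length 2: r = 2·(1/2)^2 = 1/2).
Summing one r·B term per recipient: 2·0.25·0.509 + 3·0.0625·0.0474 + 4·0.125·0.179 + 1·0.5·0.125 = 0.4153875.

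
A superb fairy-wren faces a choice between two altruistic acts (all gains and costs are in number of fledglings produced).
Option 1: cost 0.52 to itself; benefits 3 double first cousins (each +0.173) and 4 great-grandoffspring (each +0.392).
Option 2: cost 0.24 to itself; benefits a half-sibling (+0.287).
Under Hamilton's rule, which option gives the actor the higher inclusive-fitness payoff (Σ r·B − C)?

Option 2

Option 1: r to a double first cousin = 0.25.
Option 1: r to a great-grandoffspring = 0.125.
Option 1: Σ r·B − C = (3·0.25·0.173 + 4·0.125·0.392) − 0.52 = -0.19425.
Option 2: r to a half-sibling = 0.25.
Option 2: Σ r·B − C = (1·0.25·0.287) − 0.24 = -0.16825.
Option 2 has the higher net inclusive-fitness payoff.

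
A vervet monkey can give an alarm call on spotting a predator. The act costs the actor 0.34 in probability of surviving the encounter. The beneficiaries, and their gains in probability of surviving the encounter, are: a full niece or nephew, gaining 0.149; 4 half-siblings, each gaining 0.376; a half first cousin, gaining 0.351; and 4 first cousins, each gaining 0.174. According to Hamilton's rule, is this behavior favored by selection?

Yes

Hamilton's rule: the trait is favored when the sum of r·B over every recipient exceeds the actor's cost C.
r to a full niece or nephew = 0.25 (full aunt/uncle↔niece/nephew: two paths of length 3 through the shared grandparent pair: r = 2·(1/2)^3 = 1/4).
r to a half-sibling = 0.25 (half-sibs share one parent — one path of length 2: r = (1/2)^2 = 1/4).
r to a half first cousin = 1/16 (half first cousins share one grandparent — one path of length 4: r = (1/2)^4 = 1/16).
r to a first cousin = 0.125 (first cousins share one grandparent pair — two paths of length 4: r = 2·(1/2)^4 = 1/8).
Summing one r·B term per recipient: 1·0.25·0.149 + 4·0.25·0.376 + 1·0.0625·0.351 + 4·0.125·0.174 = 0.5221875.
0.5221875 > 0.34: the indirect benefit exceeds the cost.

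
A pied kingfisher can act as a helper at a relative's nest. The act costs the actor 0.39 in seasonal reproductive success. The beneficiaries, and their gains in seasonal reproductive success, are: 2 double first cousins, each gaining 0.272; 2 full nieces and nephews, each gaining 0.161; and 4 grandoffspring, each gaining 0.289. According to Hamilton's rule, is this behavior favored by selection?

Hamilton's rule: the trait is favored when the sum of r·B over every recipient exceeds the actor's cost C.
r to a double first cousin = 1/4 (double first cousins share both grandparent pairs — four paths of length 4: r = 4·(1/2)^4 = 1/4).
r to a full niece or nephew = 1/4 (full aunt/uncle↔niece/nephew: two paths of length 3 through the shared grandparent pair: r = 2·(1/2)^3 = 1/4).
r to a grandoffspring = 0.25 (two parent–offspring links: r = (1/2)^2 = 1/4).
Summing one r·B term per recipient: 2·0.25·0.272 + 2·0.25·0.161 + 4·0.25·0.289 = 0.5055.
0.5055 > 0.39: the indirect benefit exceeds the cost.

Yes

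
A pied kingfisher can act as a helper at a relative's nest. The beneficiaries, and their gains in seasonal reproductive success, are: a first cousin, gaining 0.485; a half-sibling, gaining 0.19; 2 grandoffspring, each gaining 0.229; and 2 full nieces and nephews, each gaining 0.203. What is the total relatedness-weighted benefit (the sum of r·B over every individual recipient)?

0.324125

r to a first cousin = 0.125 (first cousins share one grandparent pair — two paths of length 4: r = 2·(1/2)^4 = 1/8).
r to a half-sibling = 1/4 (half-sibs share one parent — one path of length 2: r = (1/2)^2 = 1/4).
r to a grandoffspring = 1/4 (two parent–offspring links: r = (1/2)^2 = 1/4).
r to a full niece or nephew = 1/4 (full aunt/uncle↔niece/nephew: two paths of length 3 through the shared grandparent pair: r = 2·(1/2)^3 = 1/4).
Summing one r·B term per recipient: 1·0.125·0.485 + 1·0.25·0.19 + 2·0.25·0.229 + 2·0.25·0.203 = 0.324125.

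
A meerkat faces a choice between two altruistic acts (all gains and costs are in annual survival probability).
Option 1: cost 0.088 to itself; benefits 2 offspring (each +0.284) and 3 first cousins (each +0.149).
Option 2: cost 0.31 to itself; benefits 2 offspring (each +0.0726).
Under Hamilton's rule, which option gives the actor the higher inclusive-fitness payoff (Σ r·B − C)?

Option 1: r to an offspring = 0.5.
Option 1: r to a first cousin = 0.125.
Option 1: Σ r·B − C = (2·0.5·0.284 + 3·0.125·0.149) − 0.088 = 0.251875.
Option 2: r to an offspring = 0.5.
Option 2: Σ r·B − C = (2·0.5·0.0726) − 0.31 = -0.2374.
Option 1 has the higher net inclusive-fitness payoff.

Option 1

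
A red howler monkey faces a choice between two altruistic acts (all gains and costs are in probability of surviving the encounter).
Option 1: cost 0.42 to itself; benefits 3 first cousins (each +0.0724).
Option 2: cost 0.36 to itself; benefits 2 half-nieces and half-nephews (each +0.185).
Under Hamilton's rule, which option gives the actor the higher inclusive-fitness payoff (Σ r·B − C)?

Option 2

Option 1: r to a first cousin = 0.125.
Option 1: Σ r·B − C = (3·0.125·0.0724) − 0.42 = -0.39285.
Option 2: r to a half-niece or half-nephew = 0.125.
Option 2: Σ r·B − C = (2·0.125·0.185) − 0.36 = -0.31375.
Option 2 has the higher net inclusive-fitness payoff.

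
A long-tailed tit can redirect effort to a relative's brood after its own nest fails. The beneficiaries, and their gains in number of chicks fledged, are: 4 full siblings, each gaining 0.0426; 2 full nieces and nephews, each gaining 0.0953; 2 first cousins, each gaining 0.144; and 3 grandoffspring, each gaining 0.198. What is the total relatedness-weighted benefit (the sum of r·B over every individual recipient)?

0.31735

r to a full sibling = 0.5 (full sibs share both parents — two paths of length 2: r = 2·(1/2)^2 = 1/2).
r to a full niece or nephew = 1/4 (full aunt/uncle↔niece/nephew: two paths of length 3 through the shared grandparent pair: r = 2·(1/2)^3 = 1/4).
r to a first cousin = 0.125 (first cousins share one grandparent pair — two paths of length 4: r = 2·(1/2)^4 = 1/8).
r to a grandoffspring = 1/4 (two parent–offspring links: r = (1/2)^2 = 1/4).
Summing one r·B term per recipient: 4·0.5·0.0426 + 2·0.25·0.0953 + 2·0.125·0.144 + 3·0.25·0.198 = 0.31735.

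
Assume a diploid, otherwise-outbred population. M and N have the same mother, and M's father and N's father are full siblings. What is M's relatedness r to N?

Relatedness sums over independent paths through distinct common ancestors.
M and N are related in two ways: half-sibs through their shared mother (r = 1/4) and first cousins through their fathers (r = 1/8).
r = 1/4 + 1/8 = 3/8 = 0.375.

0.375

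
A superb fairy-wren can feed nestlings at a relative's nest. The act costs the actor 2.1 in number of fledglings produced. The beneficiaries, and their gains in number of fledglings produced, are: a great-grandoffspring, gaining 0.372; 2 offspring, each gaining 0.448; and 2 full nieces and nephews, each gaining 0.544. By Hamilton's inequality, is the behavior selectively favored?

Hamilton's rule: the trait is favored when the sum of r·B over every recipient exceeds the actor's cost C.
r to a great-grandoffspring = 0.125 (three parent–offspring links: r = (1/2)^3 = 1/8).
r to an offspring = 1/2 (one parent–offspring link: r = (1/2)^1 = 1/2).
r to a full niece or nephew = 1/4 (full aunt/uncle↔niece/nephew: two paths of length 3 through the shared grandparent pair: r = 2·(1/2)^3 = 1/4).
Summing one r·B term per recipient: 1·0.125·0.372 + 2·0.5·0.448 + 2·0.25·0.544 = 0.7665.
0.7665 < 2.1: the indirect benefit is less than the cost.

No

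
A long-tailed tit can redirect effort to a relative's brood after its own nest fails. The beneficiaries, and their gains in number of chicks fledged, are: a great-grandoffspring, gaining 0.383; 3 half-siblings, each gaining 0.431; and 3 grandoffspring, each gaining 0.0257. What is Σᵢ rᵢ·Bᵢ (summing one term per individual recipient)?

r to a great-grandoffspring = 0.125 (three parent–offspring links: r = (1/2)^3 = 1/8).
r to a half-sibling = 1/4 (half-sibs share one parent — one path of length 2: r = (1/2)^2 = 1/4).
r to a grandoffspring = 1/4 (two parent–offspring links: r = (1/2)^2 = 1/4).
Summing one r·B term per recipient: 1·0.125·0.383 + 3·0.25·0.431 + 3·0.25·0.0257 = 0.3904.

0.3904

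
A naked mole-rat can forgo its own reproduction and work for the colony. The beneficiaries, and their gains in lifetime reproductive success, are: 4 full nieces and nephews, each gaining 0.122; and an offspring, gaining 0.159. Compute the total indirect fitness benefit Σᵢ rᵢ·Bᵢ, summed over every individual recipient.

0.2015

r to a full niece or nephew = 1/4 (full aunt/uncle↔niece/nephew: two paths of length 3 through the shared grandparent pair: r = 2·(1/2)^3 = 1/4).
r to an offspring = 0.5 (one parent–offspring link: r = (1/2)^1 = 1/2).
Summing one r·B term per recipient: 4·0.25·0.122 + 1·0.5·0.159 = 0.2015.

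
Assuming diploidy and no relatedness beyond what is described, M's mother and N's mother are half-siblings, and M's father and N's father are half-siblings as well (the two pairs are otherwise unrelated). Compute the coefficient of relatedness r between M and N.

0.125

Wright's path rule: contributions from independent ancestry routes add.
M and N are related in two ways: half first cousins through their mothers (r = 1/16) and half first cousins through their fathers (r = 1/16).
r = 1/16 + 1/16 = 1/8 = 0.125.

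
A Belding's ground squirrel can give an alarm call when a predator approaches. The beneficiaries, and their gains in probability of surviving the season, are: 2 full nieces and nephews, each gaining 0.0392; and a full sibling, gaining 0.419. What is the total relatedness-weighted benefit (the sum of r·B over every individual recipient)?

0.2291

r to a full niece or nephew = 0.25 (full aunt/uncle↔niece/nephew: two paths of length 3 through the shared grandparent pair: r = 2·(1/2)^3 = 1/4).
r to a full sibling = 1/2 (full sibs share both parents — two paths of length 2: r = 2·(1/2)^2 = 1/2).
Summing one r·B term per recipient: 2·0.25·0.0392 + 1·0.5·0.419 = 0.2291.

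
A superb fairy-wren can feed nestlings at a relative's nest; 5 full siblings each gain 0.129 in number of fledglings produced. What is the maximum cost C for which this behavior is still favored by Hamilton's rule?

0.3225

r to a full sibling = 0.5 (full sibs share both parents — two paths of length 2: r = 2·(1/2)^2 = 1/2).
Hamilton's rule: n·r·B > C, so the trait is favored while C < n·r·B = 5·0.5·0.129 = 0.3225.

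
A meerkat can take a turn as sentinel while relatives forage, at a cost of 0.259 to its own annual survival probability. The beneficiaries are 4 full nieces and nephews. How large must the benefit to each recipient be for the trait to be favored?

0.259

r to a full niece or nephew = 0.25 (full aunt/uncle↔niece/nephew: two paths of length 3 through the shared grandparent pair: r = 2·(1/2)^3 = 1/4).
Hamilton's rule with n recipients of equal r: n·r·B > C, so B > C/(n·r) = 0.259/(4·0.25) = 0.259.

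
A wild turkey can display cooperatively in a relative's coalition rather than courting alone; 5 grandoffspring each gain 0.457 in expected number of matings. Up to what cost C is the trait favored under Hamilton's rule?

0.57125

r to a grandoffspring = 1/4 (two parent–offspring links: r = (1/2)^2 = 1/4).
Hamilton's rule: n·r·B > C, so the trait is favored while C < n·r·B = 5·0.25·0.457 = 0.57125.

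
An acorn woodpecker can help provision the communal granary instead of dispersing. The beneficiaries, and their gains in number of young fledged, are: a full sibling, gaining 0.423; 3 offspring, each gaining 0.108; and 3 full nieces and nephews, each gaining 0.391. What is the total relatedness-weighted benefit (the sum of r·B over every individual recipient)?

0.66675

r to a full sibling = 1/2 (full sibs share both parents — two paths of length 2: r = 2·(1/2)^2 = 1/2).
r to an offspring = 0.5 (one parent–offspring link: r = (1/2)^1 = 1/2).
r to a full niece or nephew = 1/4 (full aunt/uncle↔niece/nephew: two paths of length 3 through the shared grandparent pair: r = 2·(1/2)^3 = 1/4).
Summing one r·B term per recipient: 1·0.5·0.423 + 3·0.5·0.108 + 3·0.25·0.391 = 0.66675.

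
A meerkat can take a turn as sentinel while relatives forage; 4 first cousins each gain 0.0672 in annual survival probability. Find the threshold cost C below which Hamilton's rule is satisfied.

r to a first cousin = 1/8 (first cousins share one grandparent pair — two paths of length 4: r = 2·(1/2)^4 = 1/8).
Hamilton's rule: n·r·B > C, so the trait is favored while C < n·r·B = 4·0.125·0.0672 = 0.0336.

0.0336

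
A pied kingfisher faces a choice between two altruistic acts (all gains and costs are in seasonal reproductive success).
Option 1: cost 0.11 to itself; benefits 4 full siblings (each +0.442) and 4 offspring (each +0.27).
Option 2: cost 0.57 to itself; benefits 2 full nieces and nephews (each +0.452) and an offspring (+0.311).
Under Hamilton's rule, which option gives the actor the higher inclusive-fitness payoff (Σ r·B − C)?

Option 1

Option 1: r to a full sibling = 0.5.
Option 1: r to an offspring = 0.5.
Option 1: Σ r·B − C = (4·0.5·0.442 + 4·0.5·0.27) − 0.11 = 1.314.
Option 2: r to a full niece or nephew = 0.25.
Option 2: r to an offspring = 0.5.
Option 2: Σ r·B − C = (2·0.25·0.452 + 1·0.5·0.311) − 0.57 = -0.1885.
Option 1 has the higher net inclusive-fitness payoff.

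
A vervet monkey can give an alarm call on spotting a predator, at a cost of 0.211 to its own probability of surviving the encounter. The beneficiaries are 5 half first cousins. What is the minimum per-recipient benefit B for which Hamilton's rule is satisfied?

0.6752

r to a half first cousin = 1/16 (half first cousins share one grandparent — one path of length 4: r = (1/2)^4 = 1/16).
Hamilton's rule with n recipients of equal r: n·r·B > C, so B > C/(n·r) = 0.211/(5·0.0625) = 0.6752.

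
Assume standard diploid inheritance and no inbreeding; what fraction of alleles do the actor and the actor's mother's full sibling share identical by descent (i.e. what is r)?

Each parent–offspring link contributes a factor of 1/2, and independent paths through distinct common ancestors add.
Full aunt/uncle↔niece/nephew: two paths of length 3 through the shared grandparent pair: r = 2·(1/2)^3 = 1/4.

0.25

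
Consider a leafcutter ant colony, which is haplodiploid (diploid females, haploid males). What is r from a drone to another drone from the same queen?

0.5

Haploid brothers each carry a random half of the queen's diploid genome, so on average they share half: r = 1/2.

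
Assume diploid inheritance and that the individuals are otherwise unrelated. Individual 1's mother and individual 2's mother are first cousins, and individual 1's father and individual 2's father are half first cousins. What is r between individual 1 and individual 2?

0.046875

With two independent routes of shared ancestry, r is the sum of the two contributions.
Individual 1 and individual 2 are related in two ways: second cousins through their mothers (r = 1/32) and half second cousins through their fathers (r = 1/64).
r = 1/32 + 1/64 = 3/64 = 0.046875.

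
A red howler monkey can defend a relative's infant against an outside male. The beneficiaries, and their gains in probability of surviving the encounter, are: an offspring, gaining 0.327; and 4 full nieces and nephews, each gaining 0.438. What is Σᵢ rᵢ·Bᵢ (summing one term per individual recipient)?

0.6015

r to an offspring = 1/2 (one parent–offspring link: r = (1/2)^1 = 1/2).
r to a full niece or nephew = 0.25 (full aunt/uncle↔niece/nephew: two paths of length 3 through the shared grandparent pair: r = 2·(1/2)^3 = 1/4).
Summing one r·B term per recipient: 1·0.5·0.327 + 4·0.25·0.438 = 0.6015.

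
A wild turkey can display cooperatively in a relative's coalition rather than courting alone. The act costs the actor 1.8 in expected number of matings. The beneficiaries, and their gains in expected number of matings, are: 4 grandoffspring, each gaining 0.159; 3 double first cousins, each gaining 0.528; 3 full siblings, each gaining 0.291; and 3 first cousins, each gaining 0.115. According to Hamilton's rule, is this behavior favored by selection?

Hamilton's rule: the trait is favored when the sum of r·B over every recipient exceeds the actor's cost C.
r to a grandoffspring = 0.25 (two parent–offspring links: r = (1/2)^2 = 1/4).
r to a double first cousin = 1/4 (double first cousins share both grandparent pairs — four paths of length 4: r = 4·(1/2)^4 = 1/4).
r to a full sibling = 0.5 (full sibs share both parents — two paths of length 2: r = 2·(1/2)^2 = 1/2).
r to a first cousin = 0.125 (first cousins share one grandparent pair — two paths of length 4: r = 2·(1/2)^4 = 1/8).
Summing one r·B term per recipient: 4·0.25·0.159 + 3·0.25·0.528 + 3·0.5·0.291 + 3·0.125·0.115 = 1.034625.
1.034625 < 1.8: the indirect benefit is less than the cost.

No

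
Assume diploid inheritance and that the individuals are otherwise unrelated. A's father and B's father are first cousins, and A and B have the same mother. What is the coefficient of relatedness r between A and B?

Wright's path rule: contributions from independent ancestry routes add.
A and B are related in two ways: second cousins through their fathers (r = 1/32) and half-sibs through their shared mother (r = 1/4).
r = 1/32 + 1/4 = 0.28125.

0.28125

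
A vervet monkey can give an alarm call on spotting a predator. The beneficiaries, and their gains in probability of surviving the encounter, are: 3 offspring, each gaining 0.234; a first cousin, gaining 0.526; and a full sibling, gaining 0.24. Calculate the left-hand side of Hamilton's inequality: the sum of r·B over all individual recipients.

r to an offspring = 1/2 (one parent–offspring link: r = (1/2)^1 = 1/2).
r to a first cousin = 0.125 (first cousins share one grandparent pair — two paths of length 4: r = 2·(1/2)^4 = 1/8).
r to a full sibling = 0.5 (full sibs share both parents — two paths of length 2: r = 2·(1/2)^2 = 1/2).
Summing one r·B term per recipient: 3·0.5·0.234 + 1·0.125·0.526 + 1·0.5·0.24 = 0.53675.

0.53675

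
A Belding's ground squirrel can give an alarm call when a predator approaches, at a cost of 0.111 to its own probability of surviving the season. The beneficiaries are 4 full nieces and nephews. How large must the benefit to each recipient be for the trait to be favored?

0.111

r to a full niece or nephew = 1/4 (full aunt/uncle↔niece/nephew: two paths of length 3 through the shared grandparent pair: r = 2·(1/2)^3 = 1/4).
Hamilton's rule with n recipients of equal r: n·r·B > C, so B > C/(n·r) = 0.111/(4·0.25) = 0.111.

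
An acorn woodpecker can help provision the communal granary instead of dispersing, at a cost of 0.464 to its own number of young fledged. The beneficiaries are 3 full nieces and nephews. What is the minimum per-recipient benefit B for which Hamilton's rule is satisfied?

0.6187

r to a full niece or nephew = 1/4 (full aunt/uncle↔niece/nephew: two paths of length 3 through the shared grandparent pair: r = 2·(1/2)^3 = 1/4).
Hamilton's rule with n recipients of equal r: n·r·B > C, so B > C/(n·r) = 0.464/(3·0.25) = 0.6187.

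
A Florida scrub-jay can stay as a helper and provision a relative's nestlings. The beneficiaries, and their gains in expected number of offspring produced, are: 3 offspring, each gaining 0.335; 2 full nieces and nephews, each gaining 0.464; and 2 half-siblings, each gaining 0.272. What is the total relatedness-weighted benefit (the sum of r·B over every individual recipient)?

r to an offspring = 0.5 (one parent–offspring link: r = (1/2)^1 = 1/2).
r to a full niece or nephew = 1/4 (full aunt/uncle↔niece/nephew: two paths of length 3 through the shared grandparent pair: r = 2·(1/2)^3 = 1/4).
r to a half-sibling = 0.25 (half-sibs share one parent — one path of length 2: r = (1/2)^2 = 1/4).
Summing one r·B term per recipient: 3·0.5·0.335 + 2·0.25·0.464 + 2·0.25·0.272 = 0.8705.

0.8705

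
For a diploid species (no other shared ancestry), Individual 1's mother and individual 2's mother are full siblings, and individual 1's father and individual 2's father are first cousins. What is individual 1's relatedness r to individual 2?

Wright's path rule: contributions from independent ancestry routes add.
Individual 1 and individual 2 are related in two ways: first cousins through their mothers (r = 1/8) and second cousins through their fathers (r = 1/32).
r = 1/8 + 1/32 = 0.15625.

0.15625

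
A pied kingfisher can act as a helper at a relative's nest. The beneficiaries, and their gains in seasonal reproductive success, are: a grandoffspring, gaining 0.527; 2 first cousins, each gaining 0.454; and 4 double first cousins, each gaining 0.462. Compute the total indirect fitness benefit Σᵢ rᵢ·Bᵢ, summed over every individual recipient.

0.70725

r to a grandoffspring = 1/4 (two parent–offspring links: r = (1/2)^2 = 1/4).
r to a first cousin = 0.125 (first cousins share one grandparent pair — two paths of length 4: r = 2·(1/2)^4 = 1/8).
r to a double first cousin = 0.25 (double first cousins share both grandparent pairs — four paths of length 4: r = 4·(1/2)^4 = 1/4).
Summing one r·B term per recipient: 1·0.25·0.527 + 2·0.125·0.454 + 4·0.25·0.462 = 0.70725.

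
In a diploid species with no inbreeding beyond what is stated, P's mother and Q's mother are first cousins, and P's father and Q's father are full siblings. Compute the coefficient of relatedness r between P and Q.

Independent pedigree routes through distinct common ancestors add.
P and Q are related in two ways: second cousins through their mothers (r = 1/32) and first cousins through their fathers (r = 1/8).
r = 1/32 + 1/8 = 5/32 = 0.15625.

0.15625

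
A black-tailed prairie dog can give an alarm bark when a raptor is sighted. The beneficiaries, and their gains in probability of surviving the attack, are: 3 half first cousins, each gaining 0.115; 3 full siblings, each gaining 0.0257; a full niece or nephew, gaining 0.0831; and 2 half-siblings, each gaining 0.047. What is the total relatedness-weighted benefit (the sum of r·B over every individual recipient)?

0.1043875

r to a half first cousin = 1/16 (half first cousins share one grandparent — one path of length 4: r = (1/2)^4 = 1/16).
r to a full sibling = 1/2 (full sibs share both parents — two paths of length 2: r = 2·(1/2)^2 = 1/2).
r to a full niece or nephew = 0.25 (full aunt/uncle↔niece/nephew: two paths of length 3 through the shared grandparent pair: r = 2·(1/2)^3 = 1/4).
r to a half-sibling = 1/4 (half-sibs share one parent — one path of length 2: r = (1/2)^2 = 1/4).
Summing one r·B term per recipient: 3·0.0625·0.115 + 3·0.5·0.0257 + 1·0.25·0.0831 + 2·0.25·0.047 = 0.1043875.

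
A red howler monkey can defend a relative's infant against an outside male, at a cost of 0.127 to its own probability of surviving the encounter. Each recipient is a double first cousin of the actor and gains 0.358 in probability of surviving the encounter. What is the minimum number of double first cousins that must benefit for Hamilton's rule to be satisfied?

2

r to a double first cousin = 1/4 (double first cousins share both grandparent pairs — four paths of length 4: r = 4·(1/2)^4 = 1/4).
Hamilton's rule: n·r·B > C  ⇒  n > C/(r·B) = 0.127/(0.25·0.358) = 1.419.
The smallest integer exceeding 1.419 is 2.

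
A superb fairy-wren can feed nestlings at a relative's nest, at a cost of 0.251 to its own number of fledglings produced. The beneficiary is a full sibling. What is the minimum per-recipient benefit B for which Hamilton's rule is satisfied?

r to a full sibling = 1/2 (full sibs share both parents — two paths of length 2: r = 2·(1/2)^2 = 1/2).
Hamilton's rule with n recipients of equal r: n·r·B > C, so B > C/(n·r) = 0.251/(1·0.5) = 0.502.

0.502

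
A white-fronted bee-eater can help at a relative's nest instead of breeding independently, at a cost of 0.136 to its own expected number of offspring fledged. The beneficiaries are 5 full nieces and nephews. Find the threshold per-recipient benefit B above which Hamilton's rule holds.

r to a full niece or nephew = 0.25 (full aunt/uncle↔niece/nephew: two paths of length 3 through the shared grandparent pair: r = 2·(1/2)^3 = 1/4).
Hamilton's rule with n recipients of equal r: n·r·B > C, so B > C/(n·r) = 0.136/(5·0.25) = 0.1088.

0.1088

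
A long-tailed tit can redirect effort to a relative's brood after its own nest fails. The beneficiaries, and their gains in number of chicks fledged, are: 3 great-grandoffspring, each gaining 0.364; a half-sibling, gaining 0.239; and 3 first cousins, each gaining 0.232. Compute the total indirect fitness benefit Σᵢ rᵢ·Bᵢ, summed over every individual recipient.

0.28325

r to a great-grandoffspring = 1/8 (three parent–offspring links: r = (1/2)^3 = 1/8).
r to a half-sibling = 1/4 (half-sibs share one parent — one path of length 2: r = (1/2)^2 = 1/4).
r to a first cousin = 1/8 (first cousins share one grandparent pair — two paths of length 4: r = 2·(1/2)^4 = 1/8).
Summing one r·B term per recipient: 3·0.125·0.364 + 1·0.25·0.239 + 3·0.125·0.232 = 0.28325.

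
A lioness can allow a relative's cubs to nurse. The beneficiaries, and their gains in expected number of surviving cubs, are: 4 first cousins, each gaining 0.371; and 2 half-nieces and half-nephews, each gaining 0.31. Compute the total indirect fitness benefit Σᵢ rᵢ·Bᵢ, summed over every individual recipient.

0.263

r to a first cousin = 0.125 (first cousins share one grandparent pair — two paths of length 4: r = 2·(1/2)^4 = 1/8).
r to a half-niece or half-nephew = 0.125 (half-aunt/uncle↔niece/nephew: one path of length 3: r = (1/2)^3 = 1/8).
Summing one r·B term per recipient: 4·0.125·0.371 + 2·0.125·0.31 = 0.263.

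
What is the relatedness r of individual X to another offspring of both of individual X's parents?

Each parent–offspring link contributes a factor of 1/2, and independent paths through distinct common ancestors add.
Full sibs share both parents — two paths of length 2: r = 2·(1/2)^2 = 1/2.

0.5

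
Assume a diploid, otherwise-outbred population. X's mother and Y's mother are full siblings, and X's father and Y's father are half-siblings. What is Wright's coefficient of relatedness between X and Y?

Wright's path rule: contributions from independent ancestry routes add.
X and Y are related in two ways: first cousins through their mothers (r = 1/8) and half first cousins through their fathers (r = 1/16).
r = 1/8 + 1/16 = 3/16 = 0.1875.

0.1875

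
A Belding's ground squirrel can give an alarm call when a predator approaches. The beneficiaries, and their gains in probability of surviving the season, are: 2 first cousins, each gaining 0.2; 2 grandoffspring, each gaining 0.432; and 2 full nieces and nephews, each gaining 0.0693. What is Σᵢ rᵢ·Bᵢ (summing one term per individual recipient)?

r to a first cousin = 0.125 (first cousins share one grandparent pair — two paths of length 4: r = 2·(1/2)^4 = 1/8).
r to a grandoffspring = 1/4 (two parent–offspring links: r = (1/2)^2 = 1/4).
r to a full niece or nephew = 0.25 (full aunt/uncle↔niece/nephew: two paths of length 3 through the shared grandparent pair: r = 2·(1/2)^3 = 1/4).
Summing one r·B term per recipient: 2·0.125·0.2 + 2·0.25·0.432 + 2·0.25·0.0693 = 0.30065.

0.30065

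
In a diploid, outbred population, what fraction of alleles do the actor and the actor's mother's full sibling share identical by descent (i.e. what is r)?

0.25

Each parent–offspring link contributes a factor of 1/2, and independent paths through distinct common ancestors add.
Full aunt/uncle↔niece/nephew: two paths of length 3 through the shared grandparent pair: r = 2·(1/2)^3 = 1/4.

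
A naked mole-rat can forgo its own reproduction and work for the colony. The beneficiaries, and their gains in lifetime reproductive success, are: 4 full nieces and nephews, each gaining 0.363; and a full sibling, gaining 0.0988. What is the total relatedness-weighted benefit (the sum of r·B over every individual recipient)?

0.4124

r to a full niece or nephew = 0.25 (full aunt/uncle↔niece/nephew: two paths of length 3 through the shared grandparent pair: r = 2·(1/2)^3 = 1/4).
r to a full sibling = 1/2 (full sibs share both parents — two paths of length 2: r = 2·(1/2)^2 = 1/2).
Summing one r·B term per recipient: 4·0.25·0.363 + 1·0.5·0.0988 = 0.4124.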